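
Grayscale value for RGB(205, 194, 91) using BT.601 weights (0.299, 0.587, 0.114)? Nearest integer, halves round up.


Gray = 0.299×R + 0.587×G + 0.114×B
Gray = 0.299×205 + 0.587×194 + 0.114×91
Gray = 61.295 + 113.878 + 10.374
Gray = 185.547 → round half up → 186
Gray = 186


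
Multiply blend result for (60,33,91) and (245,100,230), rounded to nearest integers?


Multiply: C = A×B/255, rounded to nearest integer
R: 60×245/255 = 14700/255 ≈ 57.647 → 58
G: 33×100/255 = 3300/255 ≈ 12.941 → 13
B: 91×230/255 = 20930/255 ≈ 82.078 → 82
= RGB(58, 13, 82)


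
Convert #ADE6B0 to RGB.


AD → 173 (R)
E6 → 230 (G)
B0 → 176 (B)
= RGB(173, 230, 176)


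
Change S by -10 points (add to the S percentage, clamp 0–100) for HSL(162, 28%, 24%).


Original S = 28%
Adjustment = -10 percentage points
New S = 28 + (-10) = 18
Clamp to [0, 100] → 18
= HSL(162°, 18%, 24%)


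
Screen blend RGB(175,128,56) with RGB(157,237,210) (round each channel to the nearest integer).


Screen: C = 255 - (255-A)×(255-B)/255, rounded to nearest integer
R: 255 - (255-175)×(255-157)/255 = 255 - 7840/255 ≈ 255 - 30.745 = 224.255 → 224
G: 255 - (255-128)×(255-237)/255 = 255 - 2286/255 ≈ 255 - 8.965 = 246.035 → 246
B: 255 - (255-56)×(255-210)/255 = 255 - 8955/255 ≈ 255 - 35.118 = 219.882 → 220
= RGB(224, 246, 220)


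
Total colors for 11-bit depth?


Colors = 2^bits = 2^11
= 2,048 colors


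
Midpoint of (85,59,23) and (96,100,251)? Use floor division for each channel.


Midpoint: each channel = ⌊(C₁+C₂)/2⌋
R: ⌊(85+96)/2⌋ = 90
G: ⌊(59+100)/2⌋ = 79
B: ⌊(23+251)/2⌋ = 137
= RGB(90, 79, 137)


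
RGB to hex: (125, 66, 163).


R = 125 → 7D (hex)
G = 66 → 42 (hex)
B = 163 → A3 (hex)
Hex = #7D42A3


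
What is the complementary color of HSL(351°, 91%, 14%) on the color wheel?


Complement = opposite side of color wheel = hue + 180°
H' = (351 + 180) mod 360 = 171°
S and L unchanged.
= HSL(171°, 91%, 14%)


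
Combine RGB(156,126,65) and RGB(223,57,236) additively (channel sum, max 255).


Additive: each channel = min(255, C₁+C₂)
R: 156+223 = 379 → 255
G: 126+57 = 183 → 183
B: 65+236 = 301 → 255
= RGB(255, 183, 255)


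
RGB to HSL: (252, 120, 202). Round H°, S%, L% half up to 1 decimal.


Normalize: R'=252/255≈0.9882, G'=120/255≈0.4706, B'=202/255≈0.7922
Max=252/255, Min=120/255, Δ=Max-Min=132/255
L = (Max+Min)/2 = (252+120)/510 = 372/510 = 0.72941… → L = 72.9%
L > 0.5 → S = Δ/(2-Max-Min) = 132/(510-252-120) = 132/138 = 0.95652… → S = 95.7%
(the 1/255 factors cancel in S and H, so raw channel differences can be used)
Max is R' → H = 60 × (((G-B)/Δ) mod 6) = 60 × (((120-202)/132) mod 6)
  (-82)/132 = -0.6212…; negative, so add 6 → 5.3787…
  H = 60 × 5.3787… = 322.727…° → H = 322.7°
= HSL(322.7°, 95.7%, 72.9%)


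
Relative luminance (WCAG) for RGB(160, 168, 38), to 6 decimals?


Linearize each channel (sRGB transfer function): c = v/255; c_lin = c/12.92 if c ≤ 0.04045, else ((c+0.055)/1.055)^2.4
  R: 160/255 ≈ 0.627451 > 0.04045 → ((0.627451+0.055)/1.055)^2.4 ≈ 0.351533
  G: 168/255 ≈ 0.658824 > 0.04045 → ((0.658824+0.055)/1.055)^2.4 ≈ 0.391572
  B: 38/255 ≈ 0.149020 > 0.04045 → ((0.149020+0.055)/1.055)^2.4 ≈ 0.019382
R_lin = 0.351533, G_lin = 0.391572, B_lin = 0.019382
L = 0.2126×R + 0.7152×G + 0.0722×B
L = 0.2126×0.351533 + 0.7152×0.391572 + 0.0722×0.019382
L ≈ 0.356188


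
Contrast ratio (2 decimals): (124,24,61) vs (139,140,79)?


Linearize each sRGB channel c=v/255: c/12.92 if c ≤ 0.04045 else ((c+0.055)/1.055)^2.4
L = 0.2126×R_lin + 0.7152×G_lin + 0.0722×B_lin
Color 1 (124,24,61):
  R=124: 124/255≈0.4863 > 0.04045 → ((0.4863+0.055)/1.055)^2.4 ≈ 0.20156
  G=24: 24/255≈0.0941 > 0.04045 → ((0.0941+0.055)/1.055)^2.4 ≈ 0.00913
  B=61: 61/255≈0.2392 > 0.04045 → ((0.2392+0.055)/1.055)^2.4 ≈ 0.04667
  L1 = 0.2126×0.20156 + 0.7152×0.00913 + 0.0722×0.04667 ≈ 0.05275
Color 2 (139,140,79):
  R=139: 139/255≈0.5451 > 0.04045 → ((0.5451+0.055)/1.055)^2.4 ≈ 0.25818
  G=140: 140/255≈0.5490 > 0.04045 → ((0.5490+0.055)/1.055)^2.4 ≈ 0.26225
  B=79: 79/255≈0.3098 > 0.04045 → ((0.3098+0.055)/1.055)^2.4 ≈ 0.07819
  L2 = 0.2126×0.25818 + 0.7152×0.26225 + 0.0722×0.07819 ≈ 0.24810
Lighter = 0.24810, Darker = 0.05275
Ratio = (L_lighter + 0.05) / (L_darker + 0.05)
Ratio = (0.24810 + 0.05) / (0.05275 + 0.05) = 0.29810 / 0.10275 ≈ 2.9011
Ratio ≈ 2.90:1


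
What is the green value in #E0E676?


Color: #E0E676
R = E0 = 224
G = E6 = 230
B = 76 = 118
Green = 230


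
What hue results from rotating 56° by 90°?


New hue = (H + rotation) mod 360
New hue = (56 + 90) mod 360
= 146 mod 360
= 146°


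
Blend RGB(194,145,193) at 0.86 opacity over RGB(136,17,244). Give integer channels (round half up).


C = α×F + (1-α)×B, with 1-α = 0.14
R: 0.86×194 + 0.14×136 = 166.84 + 19.04 = 185.88 → 186
G: 0.86×145 + 0.14×17 = 124.70 + 2.38 = 127.08 → 127
B: 0.86×193 + 0.14×244 = 165.98 + 34.16 = 200.14 → 200
= RGB(186, 127, 200)


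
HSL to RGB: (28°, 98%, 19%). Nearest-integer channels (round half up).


H=28°, S=0.98, L=0.19
C = (1-|2L-1|)×S = (1-|-0.62|)×0.98 = 0.3724
H' = H/60 = 28/60 ≈ 0.4667; X = C×(1-|H' mod 2 - 1|) ≈ 0.1738
m = L - C/2 = 0.19 - 0.1862 = 0.0038
Sector ⌊H'⌋ = 0 → (R',G',B') = (0.3724, ≈0.1738, 0.0)
RGB = ((R'+m)×255, (G'+m)×255, (B'+m)×255) = (95.931, 45.2846, 0.969)
Round half up → RGB(96, 45, 1)


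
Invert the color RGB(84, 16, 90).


Invert: (255-R, 255-G, 255-B)
R: 255-84 = 171
G: 255-16 = 239
B: 255-90 = 165
= RGB(171, 239, 165)


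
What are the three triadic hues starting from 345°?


Triadic: equally spaced at 120° intervals
H1 = 345°
H2 = (345 + 120) mod 360 = 105°
H3 = (345 + 240) mod 360 = 225°
Triadic = 345°, 105°, 225°


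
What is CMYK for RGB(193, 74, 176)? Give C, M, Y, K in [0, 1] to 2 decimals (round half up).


R'=193/255≈0.7569, G'=74/255≈0.2902, B'=176/255≈0.6902
K = 1 - max(R',G',B') = 1 - 193/255 = 62/255 = 0.24313… → 0.24
(1-R'-K)/(1-K) simplifies to (max-R)/max with max = 193:
C = (193-193)/193 = 0/193 = 0 → 0.00
M = (193-74)/193 = 119/193 = 0.61658… → 0.62
Y = (193-176)/193 = 17/193 = 0.08808… → 0.09
= CMYK(0.00, 0.62, 0.09, 0.24)


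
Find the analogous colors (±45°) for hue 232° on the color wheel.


Base hue: 232°
Left analog: (232 - 45) mod 360 = 187°
Right analog: (232 + 45) mod 360 = 277°
Analogous hues = 187° and 277°


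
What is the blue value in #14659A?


Color: #14659A
R = 14 = 20
G = 65 = 101
B = 9A = 154
Blue = 154


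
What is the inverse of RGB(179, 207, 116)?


Invert: (255-R, 255-G, 255-B)
R: 255-179 = 76
G: 255-207 = 48
B: 255-116 = 139
= RGB(76, 48, 139)


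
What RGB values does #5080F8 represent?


50 → 80 (R)
80 → 128 (G)
F8 → 248 (B)
= RGB(80, 128, 248)


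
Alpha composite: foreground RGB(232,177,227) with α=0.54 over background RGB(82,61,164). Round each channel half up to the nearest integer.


C = α×F + (1-α)×B, with 1-α = 0.46
R: 0.54×232 + 0.46×82 = 125.28 + 37.72 = 163.00 → 163
G: 0.54×177 + 0.46×61 = 95.58 + 28.06 = 123.64 → 124
B: 0.54×227 + 0.46×164 = 122.58 + 75.44 = 198.02 → 198
= RGB(163, 124, 198)


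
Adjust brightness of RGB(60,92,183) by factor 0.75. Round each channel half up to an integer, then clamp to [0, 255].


Multiply each channel by 0.75, round half up, clamp to [0, 255]
R: 60×0.75 = 45
G: 92×0.75 = 69
B: 183×0.75 = 137.25 → round → 137
= RGB(45, 69, 137)


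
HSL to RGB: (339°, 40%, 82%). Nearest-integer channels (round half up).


H=339°, S=0.40, L=0.82
C = (1-|2L-1|)×S = (1-|0.64|)×0.40 = 0.144
H' = H/60 = 339/60 ≈ 5.6500; X = C×(1-|H' mod 2 - 1|) = 0.0504
m = L - C/2 = 0.82 - 0.072 = 0.748
Sector ⌊H'⌋ = 5 → (R',G',B') = (0.144, 0.0, 0.0504)
RGB = ((R'+m)×255, (G'+m)×255, (B'+m)×255) = (227.46, 190.74, 203.592)
Round half up → RGB(227, 191, 204)


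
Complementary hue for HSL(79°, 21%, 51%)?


Complement = opposite side of color wheel = hue + 180°
H' = (79 + 180) mod 360 = 259°
S and L unchanged.
= HSL(259°, 21%, 51%)


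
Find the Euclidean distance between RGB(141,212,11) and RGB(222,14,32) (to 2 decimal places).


d = √[(R₁-R₂)² + (G₁-G₂)² + (B₁-B₂)²]
d = √[(141-222)² + (212-14)² + (11-32)²]
d = √[6561 + 39204 + 441]
d = √46206
d ≈ 214.96


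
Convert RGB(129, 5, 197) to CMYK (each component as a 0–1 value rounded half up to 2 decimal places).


R'=129/255≈0.5059, G'=5/255≈0.0196, B'=197/255≈0.7725
K = 1 - max(R',G',B') = 1 - 197/255 = 58/255 = 0.22745… → 0.23
(1-R'-K)/(1-K) simplifies to (max-R)/max with max = 197:
C = (197-129)/197 = 68/197 = 0.34517… → 0.35
M = (197-5)/197 = 192/197 = 0.97461… → 0.97
Y = (197-197)/197 = 0/197 = 0 → 0.00
= CMYK(0.35, 0.97, 0.00, 0.23)


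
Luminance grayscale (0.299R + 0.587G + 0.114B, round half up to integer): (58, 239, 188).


Gray = 0.299×R + 0.587×G + 0.114×B
Gray = 0.299×58 + 0.587×239 + 0.114×188
Gray = 17.342 + 140.293 + 21.432
Gray = 179.067 → round half up → 179
Gray = 179


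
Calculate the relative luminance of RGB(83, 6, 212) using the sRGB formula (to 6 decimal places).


Linearize each channel (sRGB transfer function): c = v/255; c_lin = c/12.92 if c ≤ 0.04045, else ((c+0.055)/1.055)^2.4
  R: 83/255 ≈ 0.325490 > 0.04045 → ((0.325490+0.055)/1.055)^2.4 ≈ 0.086500
  G: 6/255 ≈ 0.023529 ≤ 0.04045 → 0.023529/12.92 ≈ 0.001821
  B: 212/255 ≈ 0.831373 > 0.04045 → ((0.831373+0.055)/1.055)^2.4 ≈ 0.658375
R_lin = 0.086500, G_lin = 0.001821, B_lin = 0.658375
L = 0.2126×R + 0.7152×G + 0.0722×B
L = 0.2126×0.086500 + 0.7152×0.001821 + 0.0722×0.658375
L ≈ 0.067227


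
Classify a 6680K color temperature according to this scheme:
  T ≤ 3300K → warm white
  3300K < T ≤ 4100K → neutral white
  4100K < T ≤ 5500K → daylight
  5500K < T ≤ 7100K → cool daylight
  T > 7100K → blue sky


Temperature: 6680K
5500K < 6680K ≤ 7100K → cool daylight
Classification: cool daylight


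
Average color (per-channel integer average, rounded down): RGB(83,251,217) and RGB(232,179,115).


Midpoint: each channel = ⌊(C₁+C₂)/2⌋
R: ⌊(83+232)/2⌋ = 157
G: ⌊(251+179)/2⌋ = 215
B: ⌊(217+115)/2⌋ = 166
= RGB(157, 215, 166)


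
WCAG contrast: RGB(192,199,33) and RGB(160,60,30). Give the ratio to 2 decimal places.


Linearize each sRGB channel c=v/255: c/12.92 if c ≤ 0.04045 else ((c+0.055)/1.055)^2.4
L = 0.2126×R_lin + 0.7152×G_lin + 0.0722×B_lin
Color 1 (192,199,33):
  R=192: 192/255≈0.7529 > 0.04045 → ((0.7529+0.055)/1.055)^2.4 ≈ 0.52712
  G=199: 199/255≈0.7804 > 0.04045 → ((0.7804+0.055)/1.055)^2.4 ≈ 0.57112
  B=33: 33/255≈0.1294 > 0.04045 → ((0.1294+0.055)/1.055)^2.4 ≈ 0.01521
  L1 = 0.2126×0.52712 + 0.7152×0.57112 + 0.0722×0.01521 ≈ 0.52163
Color 2 (160,60,30):
  R=160: 160/255≈0.6275 > 0.04045 → ((0.6275+0.055)/1.055)^2.4 ≈ 0.35153
  G=60: 60/255≈0.2353 > 0.04045 → ((0.2353+0.055)/1.055)^2.4 ≈ 0.04519
  B=30: 30/255≈0.1176 > 0.04045 → ((0.1176+0.055)/1.055)^2.4 ≈ 0.01298
  L2 = 0.2126×0.35153 + 0.7152×0.04519 + 0.0722×0.01298 ≈ 0.10799
Lighter = 0.52163, Darker = 0.10799
Ratio = (L_lighter + 0.05) / (L_darker + 0.05)
Ratio = (0.52163 + 0.05) / (0.10799 + 0.05) = 0.57163 / 0.15799 ≈ 3.6181
Ratio ≈ 3.62:1


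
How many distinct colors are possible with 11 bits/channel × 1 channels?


Total bits = 11 bits/channel × 1 channels = 11 bits
Distinct colors = 2^11
= 2,048 colors


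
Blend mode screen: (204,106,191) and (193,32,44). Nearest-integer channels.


Screen: C = 255 - (255-A)×(255-B)/255, rounded to nearest integer
R: 255 - (255-204)×(255-193)/255 = 255 - 3162/255 ≈ 255 - 12.400 = 242.600 → 243
G: 255 - (255-106)×(255-32)/255 = 255 - 33227/255 ≈ 255 - 130.302 = 124.698 → 125
B: 255 - (255-191)×(255-44)/255 = 255 - 13504/255 ≈ 255 - 52.957 = 202.043 → 202
= RGB(243, 125, 202)


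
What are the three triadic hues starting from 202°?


Triadic: equally spaced at 120° intervals
H1 = 202°
H2 = (202 + 120) mod 360 = 322°
H3 = (202 + 240) mod 360 = 82°
Triadic = 202°, 322°, 82°


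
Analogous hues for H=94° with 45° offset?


Base hue: 94°
Left analog: (94 - 45) mod 360 = 49°
Right analog: (94 + 45) mod 360 = 139°
Analogous hues = 49° and 139°


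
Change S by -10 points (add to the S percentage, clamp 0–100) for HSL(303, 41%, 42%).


Original S = 41%
Adjustment = -10 percentage points
New S = 41 + (-10) = 31
Clamp to [0, 100] → 31
= HSL(303°, 31%, 42%)


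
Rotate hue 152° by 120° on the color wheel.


New hue = (H + rotation) mod 360
New hue = (152 + 120) mod 360
= 272 mod 360
= 272°


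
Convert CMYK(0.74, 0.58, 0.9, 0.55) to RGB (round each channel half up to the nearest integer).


R = 255 × (1-C) × (1-K) = 255 × 0.26 × 0.45 = 29.835 → 30
G = 255 × (1-M) × (1-K) = 255 × 0.42 × 0.45 = 48.195 → 48
B = 255 × (1-Y) × (1-K) = 255 × 0.10 × 0.45 = 11.475 → 11
= RGB(30, 48, 11)


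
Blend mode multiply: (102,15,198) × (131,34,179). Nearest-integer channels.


Multiply: C = A×B/255, rounded to nearest integer
R: 102×131/255 = 13362/255 ≈ 52.400 → 52
G: 15×34/255 = 510/255 ≈ 2.000 → 2
B: 198×179/255 = 35442/255 ≈ 138.988 → 139
= RGB(52, 2, 139)


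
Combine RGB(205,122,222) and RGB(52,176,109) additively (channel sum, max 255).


Additive: each channel = min(255, C₁+C₂)
R: 205+52 = 257 → 255
G: 122+176 = 298 → 255
B: 222+109 = 331 → 255
= RGB(255, 255, 255)


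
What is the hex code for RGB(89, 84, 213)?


R = 89 → 59 (hex)
G = 84 → 54 (hex)
B = 213 → D5 (hex)
Hex = #5954D5


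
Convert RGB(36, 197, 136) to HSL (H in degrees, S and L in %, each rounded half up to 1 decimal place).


Normalize: R'=36/255≈0.1412, G'=197/255≈0.7725, B'=136/255≈0.5333
Max=197/255, Min=36/255, Δ=Max-Min=161/255
L = (Max+Min)/2 = (197+36)/510 = 233/510 = 0.45686… → L = 45.7%
L ≤ 0.5 → S = Δ/(Max+Min) = 161/(197+36) = 161/233 = 0.69098… → S = 69.1%
(the 1/255 factors cancel in S and H, so raw channel differences can be used)
Max is G' → H = 60 × ((B-R)/Δ + 2) = 60 × ((136-36)/161 + 2)
  100/161 + 2 = 0.6211… + 2 = 2.6211…
  H = 60 × 2.6211… = 157.267…° → H = 157.3°
= HSL(157.3°, 69.1%, 45.7%)


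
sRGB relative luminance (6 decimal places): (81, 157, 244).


Linearize each channel (sRGB transfer function): c = v/255; c_lin = c/12.92 if c ≤ 0.04045, else ((c+0.055)/1.055)^2.4
  R: 81/255 ≈ 0.317647 > 0.04045 → ((0.317647+0.055)/1.055)^2.4 ≈ 0.082283
  G: 157/255 ≈ 0.615686 > 0.04045 → ((0.615686+0.055)/1.055)^2.4 ≈ 0.337164
  B: 244/255 ≈ 0.956863 > 0.04045 → ((0.956863+0.055)/1.055)^2.4 ≈ 0.904661
R_lin = 0.082283, G_lin = 0.337164, B_lin = 0.904661
L = 0.2126×R + 0.7152×G + 0.0722×B
L = 0.2126×0.082283 + 0.7152×0.337164 + 0.0722×0.904661
L ≈ 0.323949


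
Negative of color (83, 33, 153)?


Invert: (255-R, 255-G, 255-B)
R: 255-83 = 172
G: 255-33 = 222
B: 255-153 = 102
= RGB(172, 222, 102)


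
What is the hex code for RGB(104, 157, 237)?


R = 104 → 68 (hex)
G = 157 → 9D (hex)
B = 237 → ED (hex)
Hex = #689DED


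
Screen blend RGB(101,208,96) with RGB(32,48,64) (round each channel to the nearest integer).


Screen: C = 255 - (255-A)×(255-B)/255, rounded to nearest integer
R: 255 - (255-101)×(255-32)/255 = 255 - 34342/255 ≈ 255 - 134.675 = 120.325 → 120
G: 255 - (255-208)×(255-48)/255 = 255 - 9729/255 ≈ 255 - 38.153 = 216.847 → 217
B: 255 - (255-96)×(255-64)/255 = 255 - 30369/255 ≈ 255 - 119.094 = 135.906 → 136
= RGB(120, 217, 136)


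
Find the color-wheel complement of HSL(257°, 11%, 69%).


Complement = opposite side of color wheel = hue + 180°
H' = (257 + 180) mod 360 = 77°
S and L unchanged.
= HSL(77°, 11%, 69%)


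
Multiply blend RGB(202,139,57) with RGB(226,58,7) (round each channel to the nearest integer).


Multiply: C = A×B/255, rounded to nearest integer
R: 202×226/255 = 45652/255 ≈ 179.027 → 179
G: 139×58/255 = 8062/255 ≈ 31.616 → 32
B: 57×7/255 = 399/255 ≈ 1.565 → 2
= RGB(179, 32, 2)


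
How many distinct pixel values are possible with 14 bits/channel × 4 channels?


Total bits = 14 bits/channel × 4 channels = 56 bits
Distinct pixel values = 2^56
= 72,057,594,037,927,936 pixel values


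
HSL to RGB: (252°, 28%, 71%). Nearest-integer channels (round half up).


H=252°, S=0.28, L=0.71
C = (1-|2L-1|)×S = (1-|0.42|)×0.28 = 0.1624
H' = H/60 = 252/60 ≈ 4.2000; X = C×(1-|H' mod 2 - 1|) = 0.03248
m = L - C/2 = 0.71 - 0.0812 = 0.6288
Sector ⌊H'⌋ = 4 → (R',G',B') = (0.03248, 0.0, 0.1624)
RGB = ((R'+m)×255, (G'+m)×255, (B'+m)×255) = (168.6264, 160.344, 201.756)
Round half up → RGB(169, 160, 202)


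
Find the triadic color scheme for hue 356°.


Triadic: equally spaced at 120° intervals
H1 = 356°
H2 = (356 + 120) mod 360 = 116°
H3 = (356 + 240) mod 360 = 236°
Triadic = 356°, 116°, 236°


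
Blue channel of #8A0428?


Color: #8A0428
R = 8A = 138
G = 04 = 4
B = 28 = 40
Blue = 40


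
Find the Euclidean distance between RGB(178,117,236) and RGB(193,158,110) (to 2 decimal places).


d = √[(R₁-R₂)² + (G₁-G₂)² + (B₁-B₂)²]
d = √[(178-193)² + (117-158)² + (236-110)²]
d = √[225 + 1681 + 15876]
d = √17782
d ≈ 133.35


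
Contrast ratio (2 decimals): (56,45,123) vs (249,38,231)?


Linearize each sRGB channel c=v/255: c/12.92 if c ≤ 0.04045 else ((c+0.055)/1.055)^2.4
L = 0.2126×R_lin + 0.7152×G_lin + 0.0722×B_lin
Color 1 (56,45,123):
  R=56: 56/255≈0.2196 > 0.04045 → ((0.2196+0.055)/1.055)^2.4 ≈ 0.03955
  G=45: 45/255≈0.1765 > 0.04045 → ((0.1765+0.055)/1.055)^2.4 ≈ 0.02624
  B=123: 123/255≈0.4824 > 0.04045 → ((0.4824+0.055)/1.055)^2.4 ≈ 0.19807
  L1 = 0.2126×0.03955 + 0.7152×0.02624 + 0.0722×0.19807 ≈ 0.04148
Color 2 (249,38,231):
  R=249: 249/255≈0.9765 > 0.04045 → ((0.9765+0.055)/1.055)^2.4 ≈ 0.94731
  G=38: 38/255≈0.1490 > 0.04045 → ((0.1490+0.055)/1.055)^2.4 ≈ 0.01938
  B=231: 231/255≈0.9059 > 0.04045 → ((0.9059+0.055)/1.055)^2.4 ≈ 0.79910
  L2 = 0.2126×0.94731 + 0.7152×0.01938 + 0.0722×0.79910 ≈ 0.27295
Lighter = 0.27295, Darker = 0.04148
Ratio = (L_lighter + 0.05) / (L_darker + 0.05)
Ratio = (0.27295 + 0.05) / (0.04148 + 0.05) = 0.32295 / 0.09148 ≈ 3.5305
Ratio ≈ 3.53:1


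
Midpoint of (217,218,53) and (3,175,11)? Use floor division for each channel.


Midpoint: each channel = ⌊(C₁+C₂)/2⌋
R: ⌊(217+3)/2⌋ = 110
G: ⌊(218+175)/2⌋ = 196
B: ⌊(53+11)/2⌋ = 32
= RGB(110, 196, 32)


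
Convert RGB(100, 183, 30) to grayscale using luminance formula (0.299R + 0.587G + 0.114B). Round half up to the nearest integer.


Gray = 0.299×R + 0.587×G + 0.114×B
Gray = 0.299×100 + 0.587×183 + 0.114×30
Gray = 29.900 + 107.421 + 3.420
Gray = 140.741 → round half up → 141
Gray = 141


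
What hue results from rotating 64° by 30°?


New hue = (H + rotation) mod 360
New hue = (64 + 30) mod 360
= 94 mod 360
= 94°


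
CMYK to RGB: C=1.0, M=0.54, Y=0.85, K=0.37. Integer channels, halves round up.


R = 255 × (1-C) × (1-K) = 255 × 0.00 × 0.63 = 0
G = 255 × (1-M) × (1-K) = 255 × 0.46 × 0.63 = 73.899 → 74
B = 255 × (1-Y) × (1-K) = 255 × 0.15 × 0.63 = 24.0975 → 24
= RGB(0, 74, 24)


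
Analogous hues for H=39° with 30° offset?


Base hue: 39°
Left analog: (39 - 30) mod 360 = 9°
Right analog: (39 + 30) mod 360 = 69°
Analogous hues = 9° and 69°


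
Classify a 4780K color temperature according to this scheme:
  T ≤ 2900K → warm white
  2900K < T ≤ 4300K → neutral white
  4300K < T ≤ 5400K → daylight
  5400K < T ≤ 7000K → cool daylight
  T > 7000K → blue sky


Temperature: 4780K
4300K < 4780K ≤ 5400K → daylight
Classification: daylight


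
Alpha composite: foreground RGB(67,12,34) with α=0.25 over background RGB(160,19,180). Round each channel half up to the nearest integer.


C = α×F + (1-α)×B, with 1-α = 0.75
R: 0.25×67 + 0.75×160 = 16.75 + 120.00 = 136.75 → 137
G: 0.25×12 + 0.75×19 = 3.00 + 14.25 = 17.25 → 17
B: 0.25×34 + 0.75×180 = 8.50 + 135.00 = 143.50 → 144
= RGB(137, 17, 144)


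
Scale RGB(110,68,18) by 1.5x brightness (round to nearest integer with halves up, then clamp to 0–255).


Multiply each channel by 1.5, round half up, clamp to [0, 255]
R: 110×1.5 = 165
G: 68×1.5 = 102
B: 18×1.5 = 27
= RGB(165, 102, 27)


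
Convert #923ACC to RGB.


92 → 146 (R)
3A → 58 (G)
CC → 204 (B)
= RGB(146, 58, 204)


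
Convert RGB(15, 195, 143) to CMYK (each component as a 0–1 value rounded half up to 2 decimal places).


R'=15/255≈0.0588, G'=195/255≈0.7647, B'=143/255≈0.5608
K = 1 - max(R',G',B') = 1 - 195/255 = 60/255 = 0.23529… → 0.24
(1-R'-K)/(1-K) simplifies to (max-R)/max with max = 195:
C = (195-15)/195 = 180/195 = 0.92307… → 0.92
M = (195-195)/195 = 0/195 = 0 → 0.00
Y = (195-143)/195 = 52/195 = 0.26666… → 0.27
= CMYK(0.92, 0.00, 0.27, 0.24)


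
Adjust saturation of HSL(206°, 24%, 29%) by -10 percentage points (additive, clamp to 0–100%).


Original S = 24%
Adjustment = -10 percentage points
New S = 24 + (-10) = 14
Clamp to [0, 100] → 14
= HSL(206°, 14%, 29%)


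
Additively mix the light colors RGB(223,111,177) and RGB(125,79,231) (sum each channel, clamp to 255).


Additive: each channel = min(255, C₁+C₂)
R: 223+125 = 348 → 255
G: 111+79 = 190 → 190
B: 177+231 = 408 → 255
= RGB(255, 190, 255)


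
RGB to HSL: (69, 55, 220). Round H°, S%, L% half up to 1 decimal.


Normalize: R'=69/255≈0.2706, G'=55/255≈0.2157, B'=220/255≈0.8627
Max=220/255, Min=55/255, Δ=Max-Min=165/255
L = (Max+Min)/2 = (220+55)/510 = 275/510 = 0.53921… → L = 53.9%
L > 0.5 → S = Δ/(2-Max-Min) = 165/(510-220-55) = 165/235 = 0.70212… → S = 70.2%
(the 1/255 factors cancel in S and H, so raw channel differences can be used)
Max is B' → H = 60 × ((R-G)/Δ + 4) = 60 × ((69-55)/165 + 4)
  14/165 + 4 = 0.0848… + 4 = 4.0848…
  H = 60 × 4.0848… = 245.090…° → H = 245.1°
= HSL(245.1°, 70.2%, 53.9%)


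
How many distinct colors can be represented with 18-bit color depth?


Colors = 2^bits = 2^18
= 262,144 colors


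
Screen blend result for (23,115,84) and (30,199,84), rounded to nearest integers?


Screen: C = 255 - (255-A)×(255-B)/255, rounded to nearest integer
R: 255 - (255-23)×(255-30)/255 = 255 - 52200/255 ≈ 255 - 204.706 = 50.294 → 50
G: 255 - (255-115)×(255-199)/255 = 255 - 7840/255 ≈ 255 - 30.745 = 224.255 → 224
B: 255 - (255-84)×(255-84)/255 = 255 - 29241/255 ≈ 255 - 114.671 = 140.329 → 140
= RGB(50, 224, 140)


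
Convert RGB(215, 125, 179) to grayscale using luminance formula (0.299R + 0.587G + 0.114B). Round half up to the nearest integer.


Gray = 0.299×R + 0.587×G + 0.114×B
Gray = 0.299×215 + 0.587×125 + 0.114×179
Gray = 64.285 + 73.375 + 20.406
Gray = 158.066 → round half up → 158
Gray = 158


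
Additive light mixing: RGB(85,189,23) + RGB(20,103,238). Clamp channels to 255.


Additive: each channel = min(255, C₁+C₂)
R: 85+20 = 105 → 105
G: 189+103 = 292 → 255
B: 23+238 = 261 → 255
= RGB(105, 255, 255)


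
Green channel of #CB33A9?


Color: #CB33A9
R = CB = 203
G = 33 = 51
B = A9 = 169
Green = 51


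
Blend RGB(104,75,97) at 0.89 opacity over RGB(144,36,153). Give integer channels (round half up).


C = α×F + (1-α)×B, with 1-α = 0.11
R: 0.89×104 + 0.11×144 = 92.56 + 15.84 = 108.40 → 108
G: 0.89×75 + 0.11×36 = 66.75 + 3.96 = 70.71 → 71
B: 0.89×97 + 0.11×153 = 86.33 + 16.83 = 103.16 → 103
= RGB(108, 71, 103)


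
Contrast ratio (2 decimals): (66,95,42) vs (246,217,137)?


Linearize each sRGB channel c=v/255: c/12.92 if c ≤ 0.04045 else ((c+0.055)/1.055)^2.4
L = 0.2126×R_lin + 0.7152×G_lin + 0.0722×B_lin
Color 1 (66,95,42):
  R=66: 66/255≈0.2588 > 0.04045 → ((0.2588+0.055)/1.055)^2.4 ≈ 0.05448
  G=95: 95/255≈0.3725 > 0.04045 → ((0.3725+0.055)/1.055)^2.4 ≈ 0.11444
  B=42: 42/255≈0.1647 > 0.04045 → ((0.1647+0.055)/1.055)^2.4 ≈ 0.02315
  L1 = 0.2126×0.05448 + 0.7152×0.11444 + 0.0722×0.02315 ≈ 0.09510
Color 2 (246,217,137):
  R=246: 246/255≈0.9647 > 0.04045 → ((0.9647+0.055)/1.055)^2.4 ≈ 0.92158
  G=217: 217/255≈0.8510 > 0.04045 → ((0.8510+0.055)/1.055)^2.4 ≈ 0.69387
  B=137: 137/255≈0.5373 > 0.04045 → ((0.5373+0.055)/1.055)^2.4 ≈ 0.25016
  L2 = 0.2126×0.92158 + 0.7152×0.69387 + 0.0722×0.25016 ≈ 0.71025
Lighter = 0.71025, Darker = 0.09510
Ratio = (L_lighter + 0.05) / (L_darker + 0.05)
Ratio = (0.71025 + 0.05) / (0.09510 + 0.05) = 0.76025 / 0.14510 ≈ 5.2395
Ratio ≈ 5.24:1


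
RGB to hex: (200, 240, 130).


R = 200 → C8 (hex)
G = 240 → F0 (hex)
B = 130 → 82 (hex)
Hex = #C8F082


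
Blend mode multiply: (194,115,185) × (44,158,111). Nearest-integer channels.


Multiply: C = A×B/255, rounded to nearest integer
R: 194×44/255 = 8536/255 ≈ 33.475 → 33
G: 115×158/255 = 18170/255 ≈ 71.255 → 71
B: 185×111/255 = 20535/255 ≈ 80.529 → 81
= RGB(33, 71, 81)


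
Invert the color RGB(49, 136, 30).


Invert: (255-R, 255-G, 255-B)
R: 255-49 = 206
G: 255-136 = 119
B: 255-30 = 225
= RGB(206, 119, 225)


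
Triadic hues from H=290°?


Triadic: equally spaced at 120° intervals
H1 = 290°
H2 = (290 + 120) mod 360 = 50°
H3 = (290 + 240) mod 360 = 170°
Triadic = 290°, 50°, 170°


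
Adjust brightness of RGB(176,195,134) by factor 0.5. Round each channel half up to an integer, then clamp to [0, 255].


Multiply each channel by 0.5, round half up, clamp to [0, 255]
R: 176×0.5 = 88
G: 195×0.5 = 97.5 → round → 98
B: 134×0.5 = 67
= RGB(88, 98, 67)


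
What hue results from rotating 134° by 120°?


New hue = (H + rotation) mod 360
New hue = (134 + 120) mod 360
= 254 mod 360
= 254°


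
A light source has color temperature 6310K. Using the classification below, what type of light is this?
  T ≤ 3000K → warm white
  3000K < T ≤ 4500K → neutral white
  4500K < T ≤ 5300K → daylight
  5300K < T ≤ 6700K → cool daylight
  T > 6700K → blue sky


Temperature: 6310K
5300K < 6310K ≤ 6700K → cool daylight
Classification: cool daylight


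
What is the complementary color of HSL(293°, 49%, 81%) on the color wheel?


Complement = opposite side of color wheel = hue + 180°
H' = (293 + 180) mod 360 = 113°
S and L unchanged.
= HSL(113°, 49%, 81%)


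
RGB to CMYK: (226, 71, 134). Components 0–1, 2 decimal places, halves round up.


R'=226/255≈0.8863, G'=71/255≈0.2784, B'=134/255≈0.5255
K = 1 - max(R',G',B') = 1 - 226/255 = 29/255 = 0.11372… → 0.11
(1-R'-K)/(1-K) simplifies to (max-R)/max with max = 226:
C = (226-226)/226 = 0/226 = 0 → 0.00
M = (226-71)/226 = 155/226 = 0.68584… → 0.69
Y = (226-134)/226 = 92/226 = 0.40707… → 0.41
= CMYK(0.00, 0.69, 0.41, 0.11)


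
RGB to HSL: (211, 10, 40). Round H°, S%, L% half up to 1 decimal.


Normalize: R'=211/255≈0.8275, G'=10/255≈0.0392, B'=40/255≈0.1569
Max=211/255, Min=10/255, Δ=Max-Min=201/255
L = (Max+Min)/2 = (211+10)/510 = 221/510 = 0.43333… → L = 43.3%
L ≤ 0.5 → S = Δ/(Max+Min) = 201/(211+10) = 201/221 = 0.90950… → S = 91.0%
(the 1/255 factors cancel in S and H, so raw channel differences can be used)
Max is R' → H = 60 × (((G-B)/Δ) mod 6) = 60 × (((10-40)/201) mod 6)
  (-30)/201 = -0.1492…; negative, so add 6 → 5.8507…
  H = 60 × 5.8507… = 351.044…° → H = 351.0°
= HSL(351.0°, 91.0%, 43.3%)


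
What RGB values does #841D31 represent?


84 → 132 (R)
1D → 29 (G)
31 → 49 (B)
= RGB(132, 29, 49)


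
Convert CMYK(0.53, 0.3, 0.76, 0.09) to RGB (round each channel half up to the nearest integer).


R = 255 × (1-C) × (1-K) = 255 × 0.47 × 0.91 = 109.0635 → 109
G = 255 × (1-M) × (1-K) = 255 × 0.70 × 0.91 = 162.435 → 162
B = 255 × (1-Y) × (1-K) = 255 × 0.24 × 0.91 = 55.692 → 56
= RGB(109, 162, 56)


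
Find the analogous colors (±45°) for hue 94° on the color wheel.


Base hue: 94°
Left analog: (94 - 45) mod 360 = 49°
Right analog: (94 + 45) mod 360 = 139°
Analogous hues = 49° and 139°


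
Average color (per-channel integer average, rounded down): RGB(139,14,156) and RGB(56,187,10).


Midpoint: each channel = ⌊(C₁+C₂)/2⌋
R: ⌊(139+56)/2⌋ = 97
G: ⌊(14+187)/2⌋ = 100
B: ⌊(156+10)/2⌋ = 83
= RGB(97, 100, 83)


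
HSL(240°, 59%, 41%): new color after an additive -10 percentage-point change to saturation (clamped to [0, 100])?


Original S = 59%
Adjustment = -10 percentage points
New S = 59 + (-10) = 49
Clamp to [0, 100] → 49
= HSL(240°, 49%, 41%)


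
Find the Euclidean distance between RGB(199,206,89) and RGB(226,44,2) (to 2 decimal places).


d = √[(R₁-R₂)² + (G₁-G₂)² + (B₁-B₂)²]
d = √[(199-226)² + (206-44)² + (89-2)²]
d = √[729 + 26244 + 7569]
d = √34542
d ≈ 185.85


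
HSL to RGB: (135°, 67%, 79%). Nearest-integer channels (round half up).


H=135°, S=0.67, L=0.79
C = (1-|2L-1|)×S = (1-|0.58|)×0.67 = 0.2814
H' = H/60 = 135/60 ≈ 2.2500; X = C×(1-|H' mod 2 - 1|) = 0.07035
m = L - C/2 = 0.79 - 0.1407 = 0.6493
Sector ⌊H'⌋ = 2 → (R',G',B') = (0.0, 0.2814, 0.07035)
RGB = ((R'+m)×255, (G'+m)×255, (B'+m)×255) = (165.5715, 237.3285, 183.51075)
Round half up → RGB(166, 237, 184)


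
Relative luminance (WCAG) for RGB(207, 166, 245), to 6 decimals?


Linearize each channel (sRGB transfer function): c = v/255; c_lin = c/12.92 if c ≤ 0.04045, else ((c+0.055)/1.055)^2.4
  R: 207/255 ≈ 0.811765 > 0.04045 → ((0.811765+0.055)/1.055)^2.4 ≈ 0.623960
  G: 166/255 ≈ 0.650980 > 0.04045 → ((0.650980+0.055)/1.055)^2.4 ≈ 0.381326
  B: 245/255 ≈ 0.960784 > 0.04045 → ((0.960784+0.055)/1.055)^2.4 ≈ 0.913099
R_lin = 0.623960, G_lin = 0.381326, B_lin = 0.913099
L = 0.2126×R + 0.7152×G + 0.0722×B
L = 0.2126×0.623960 + 0.7152×0.381326 + 0.0722×0.913099
L ≈ 0.471304


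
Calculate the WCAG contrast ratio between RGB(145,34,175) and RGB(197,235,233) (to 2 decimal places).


Linearize each sRGB channel c=v/255: c/12.92 if c ≤ 0.04045 else ((c+0.055)/1.055)^2.4
L = 0.2126×R_lin + 0.7152×G_lin + 0.0722×B_lin
Color 1 (145,34,175):
  R=145: 145/255≈0.5686 > 0.04045 → ((0.5686+0.055)/1.055)^2.4 ≈ 0.28315
  G=34: 34/255≈0.1333 > 0.04045 → ((0.1333+0.055)/1.055)^2.4 ≈ 0.01600
  B=175: 175/255≈0.6863 > 0.04045 → ((0.6863+0.055)/1.055)^2.4 ≈ 0.42869
  L1 = 0.2126×0.28315 + 0.7152×0.01600 + 0.0722×0.42869 ≈ 0.10259
Color 2 (197,235,233):
  R=197: 197/255≈0.7725 > 0.04045 → ((0.7725+0.055)/1.055)^2.4 ≈ 0.55834
  G=235: 235/255≈0.9216 > 0.04045 → ((0.9216+0.055)/1.055)^2.4 ≈ 0.83077
  B=233: 233/255≈0.9137 > 0.04045 → ((0.9137+0.055)/1.055)^2.4 ≈ 0.81485
  L2 = 0.2126×0.55834 + 0.7152×0.83077 + 0.0722×0.81485 ≈ 0.77170
Lighter = 0.77170, Darker = 0.10259
Ratio = (L_lighter + 0.05) / (L_darker + 0.05)
Ratio = (0.77170 + 0.05) / (0.10259 + 0.05) = 0.82170 / 0.15259 ≈ 5.3851
Ratio ≈ 5.39:1


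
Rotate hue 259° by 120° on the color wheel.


New hue = (H + rotation) mod 360
New hue = (259 + 120) mod 360
= 379 mod 360
= 19°


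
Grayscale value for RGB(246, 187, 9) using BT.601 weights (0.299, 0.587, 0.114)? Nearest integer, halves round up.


Gray = 0.299×R + 0.587×G + 0.114×B
Gray = 0.299×246 + 0.587×187 + 0.114×9
Gray = 73.554 + 109.769 + 1.026
Gray = 184.349 → round half up → 184
Gray = 184


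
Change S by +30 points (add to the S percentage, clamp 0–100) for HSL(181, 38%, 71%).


Original S = 38%
Adjustment = +30 percentage points
New S = 38 + (30) = 68
Clamp to [0, 100] → 68
= HSL(181°, 68%, 71%)


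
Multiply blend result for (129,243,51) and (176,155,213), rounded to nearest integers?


Multiply: C = A×B/255, rounded to nearest integer
R: 129×176/255 = 22704/255 ≈ 89.035 → 89
G: 243×155/255 = 37665/255 ≈ 147.706 → 148
B: 51×213/255 = 10863/255 ≈ 42.600 → 43
= RGB(89, 148, 43)


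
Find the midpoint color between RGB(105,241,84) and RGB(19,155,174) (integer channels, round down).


Midpoint: each channel = ⌊(C₁+C₂)/2⌋
R: ⌊(105+19)/2⌋ = 62
G: ⌊(241+155)/2⌋ = 198
B: ⌊(84+174)/2⌋ = 129
= RGB(62, 198, 129)


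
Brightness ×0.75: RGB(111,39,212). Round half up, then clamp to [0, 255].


Multiply each channel by 0.75, round half up, clamp to [0, 255]
R: 111×0.75 = 83.25 → round → 83
G: 39×0.75 = 29.25 → round → 29
B: 212×0.75 = 159
= RGB(83, 29, 159)


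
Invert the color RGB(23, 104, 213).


Invert: (255-R, 255-G, 255-B)
R: 255-23 = 232
G: 255-104 = 151
B: 255-213 = 42
= RGB(232, 151, 42)


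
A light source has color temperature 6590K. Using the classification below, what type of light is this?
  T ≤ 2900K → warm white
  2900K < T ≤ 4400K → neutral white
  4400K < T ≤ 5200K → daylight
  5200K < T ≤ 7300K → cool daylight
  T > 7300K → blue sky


Temperature: 6590K
5200K < 6590K ≤ 7300K → cool daylight
Classification: cool daylight


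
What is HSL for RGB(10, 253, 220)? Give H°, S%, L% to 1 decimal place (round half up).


Normalize: R'=10/255≈0.0392, G'=253/255≈0.9922, B'=220/255≈0.8627
Max=253/255, Min=10/255, Δ=Max-Min=243/255
L = (Max+Min)/2 = (253+10)/510 = 263/510 = 0.51568… → L = 51.6%
L > 0.5 → S = Δ/(2-Max-Min) = 243/(510-253-10) = 243/247 = 0.98380… → S = 98.4%
(the 1/255 factors cancel in S and H, so raw channel differences can be used)
Max is G' → H = 60 × ((B-R)/Δ + 2) = 60 × ((220-10)/243 + 2)
  210/243 + 2 = 0.8641… + 2 = 2.8641…
  H = 60 × 2.8641… = 171.851…° → H = 171.9°
= HSL(171.9°, 98.4%, 51.6%)


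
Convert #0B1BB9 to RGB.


0B → 11 (R)
1B → 27 (G)
B9 → 185 (B)
= RGB(11, 27, 185)


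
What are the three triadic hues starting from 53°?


Triadic: equally spaced at 120° intervals
H1 = 53°
H2 = (53 + 120) mod 360 = 173°
H3 = (53 + 240) mod 360 = 293°
Triadic = 53°, 173°, 293°


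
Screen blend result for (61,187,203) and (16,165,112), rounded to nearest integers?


Screen: C = 255 - (255-A)×(255-B)/255, rounded to nearest integer
R: 255 - (255-61)×(255-16)/255 = 255 - 46366/255 ≈ 255 - 181.827 = 73.173 → 73
G: 255 - (255-187)×(255-165)/255 = 255 - 6120/255 ≈ 255 - 24.000 = 231.000 → 231
B: 255 - (255-203)×(255-112)/255 = 255 - 7436/255 ≈ 255 - 29.161 = 225.839 → 226
= RGB(73, 231, 226)


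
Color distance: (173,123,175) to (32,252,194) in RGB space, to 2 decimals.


d = √[(R₁-R₂)² + (G₁-G₂)² + (B₁-B₂)²]
d = √[(173-32)² + (123-252)² + (175-194)²]
d = √[19881 + 16641 + 361]
d = √36883
d ≈ 192.05


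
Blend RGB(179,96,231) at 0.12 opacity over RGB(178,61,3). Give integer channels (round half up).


C = α×F + (1-α)×B, with 1-α = 0.88
R: 0.12×179 + 0.88×178 = 21.48 + 156.64 = 178.12 → 178
G: 0.12×96 + 0.88×61 = 11.52 + 53.68 = 65.20 → 65
B: 0.12×231 + 0.88×3 = 27.72 + 2.64 = 30.36 → 30
= RGB(178, 65, 30)


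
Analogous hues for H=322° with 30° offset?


Base hue: 322°
Left analog: (322 - 30) mod 360 = 292°
Right analog: (322 + 30) mod 360 = 352°
Analogous hues = 292° and 352°


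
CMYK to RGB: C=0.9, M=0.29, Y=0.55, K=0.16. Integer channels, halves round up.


R = 255 × (1-C) × (1-K) = 255 × 0.10 × 0.84 = 21.42 → 21
G = 255 × (1-M) × (1-K) = 255 × 0.71 × 0.84 = 152.082 → 152
B = 255 × (1-Y) × (1-K) = 255 × 0.45 × 0.84 = 96.39 → 96
= RGB(21, 152, 96)


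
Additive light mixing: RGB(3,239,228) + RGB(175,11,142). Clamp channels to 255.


Additive: each channel = min(255, C₁+C₂)
R: 3+175 = 178 → 178
G: 239+11 = 250 → 250
B: 228+142 = 370 → 255
= RGB(178, 250, 255)


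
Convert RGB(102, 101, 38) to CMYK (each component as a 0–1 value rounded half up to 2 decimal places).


R'=102/255≈0.4000, G'=101/255≈0.3961, B'=38/255≈0.1490
K = 1 - max(R',G',B') = 1 - 102/255 = 153/255 = 0.6 → 0.60
(1-R'-K)/(1-K) simplifies to (max-R)/max with max = 102:
C = (102-102)/102 = 0/102 = 0 → 0.00
M = (102-101)/102 = 1/102 = 0.00980… → 0.01
Y = (102-38)/102 = 64/102 = 0.62745… → 0.63
= CMYK(0.00, 0.01, 0.63, 0.60)


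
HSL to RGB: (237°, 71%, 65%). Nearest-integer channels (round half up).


H=237°, S=0.71, L=0.65
C = (1-|2L-1|)×S = (1-|0.30|)×0.71 = 0.497
H' = H/60 = 237/60 ≈ 3.9500; X = C×(1-|H' mod 2 - 1|) = 0.02485
m = L - C/2 = 0.65 - 0.2485 = 0.4015
Sector ⌊H'⌋ = 3 → (R',G',B') = (0.0, 0.02485, 0.497)
RGB = ((R'+m)×255, (G'+m)×255, (B'+m)×255) = (102.3825, 108.71925, 229.1175)
Round half up → RGB(102, 109, 229)


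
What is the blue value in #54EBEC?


Color: #54EBEC
R = 54 = 84
G = EB = 235
B = EC = 236
Blue = 236


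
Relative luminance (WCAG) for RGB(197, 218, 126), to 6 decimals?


Linearize each channel (sRGB transfer function): c = v/255; c_lin = c/12.92 if c ≤ 0.04045, else ((c+0.055)/1.055)^2.4
  R: 197/255 ≈ 0.772549 > 0.04045 → ((0.772549+0.055)/1.055)^2.4 ≈ 0.558340
  G: 218/255 ≈ 0.854902 > 0.04045 → ((0.854902+0.055)/1.055)^2.4 ≈ 0.701102
  B: 126/255 ≈ 0.494118 > 0.04045 → ((0.494118+0.055)/1.055)^2.4 ≈ 0.208637
R_lin = 0.558340, G_lin = 0.701102, B_lin = 0.208637
L = 0.2126×R + 0.7152×G + 0.0722×B
L = 0.2126×0.558340 + 0.7152×0.701102 + 0.0722×0.208637
L ≈ 0.635195


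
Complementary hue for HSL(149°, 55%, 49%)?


Complement = opposite side of color wheel = hue + 180°
H' = (149 + 180) mod 360 = 329°
S and L unchanged.
= HSL(329°, 55%, 49%)


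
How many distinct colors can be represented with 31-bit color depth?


Colors = 2^bits = 2^31
= 2,147,483,648 colors


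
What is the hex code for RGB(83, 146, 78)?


R = 83 → 53 (hex)
G = 146 → 92 (hex)
B = 78 → 4E (hex)
Hex = #53924E


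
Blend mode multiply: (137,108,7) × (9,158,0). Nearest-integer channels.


Multiply: C = A×B/255, rounded to nearest integer
R: 137×9/255 = 1233/255 ≈ 4.835 → 5
G: 108×158/255 = 17064/255 ≈ 66.918 → 67
B: 7×0/255 = 0/255 ≈ 0.000 → 0
= RGB(5, 67, 0)


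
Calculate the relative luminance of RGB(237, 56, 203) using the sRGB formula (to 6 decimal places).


Linearize each channel (sRGB transfer function): c = v/255; c_lin = c/12.92 if c ≤ 0.04045, else ((c+0.055)/1.055)^2.4
  R: 237/255 ≈ 0.929412 > 0.04045 → ((0.929412+0.055)/1.055)^2.4 ≈ 0.846873
  G: 56/255 ≈ 0.219608 > 0.04045 → ((0.219608+0.055)/1.055)^2.4 ≈ 0.039546
  B: 203/255 ≈ 0.796078 > 0.04045 → ((0.796078+0.055)/1.055)^2.4 ≈ 0.597202
R_lin = 0.846873, G_lin = 0.039546, B_lin = 0.597202
L = 0.2126×R + 0.7152×G + 0.0722×B
L = 0.2126×0.846873 + 0.7152×0.039546 + 0.0722×0.597202
L ≈ 0.251447


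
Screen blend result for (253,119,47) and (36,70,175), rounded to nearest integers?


Screen: C = 255 - (255-A)×(255-B)/255, rounded to nearest integer
R: 255 - (255-253)×(255-36)/255 = 255 - 438/255 ≈ 255 - 1.718 = 253.282 → 253
G: 255 - (255-119)×(255-70)/255 = 255 - 25160/255 ≈ 255 - 98.667 = 156.333 → 156
B: 255 - (255-47)×(255-175)/255 = 255 - 16640/255 ≈ 255 - 65.255 = 189.745 → 190
= RGB(253, 156, 190)


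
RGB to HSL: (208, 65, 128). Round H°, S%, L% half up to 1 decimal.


Normalize: R'=208/255≈0.8157, G'=65/255≈0.2549, B'=128/255≈0.5020
Max=208/255, Min=65/255, Δ=Max-Min=143/255
L = (Max+Min)/2 = (208+65)/510 = 273/510 = 0.53529… → L = 53.5%
L > 0.5 → S = Δ/(2-Max-Min) = 143/(510-208-65) = 143/237 = 0.60337… → S = 60.3%
(the 1/255 factors cancel in S and H, so raw channel differences can be used)
Max is R' → H = 60 × (((G-B)/Δ) mod 6) = 60 × (((65-128)/143) mod 6)
  (-63)/143 = -0.4405…; negative, so add 6 → 5.5594…
  H = 60 × 5.5594… = 333.566…° → H = 333.6°
= HSL(333.6°, 60.3%, 53.5%)
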